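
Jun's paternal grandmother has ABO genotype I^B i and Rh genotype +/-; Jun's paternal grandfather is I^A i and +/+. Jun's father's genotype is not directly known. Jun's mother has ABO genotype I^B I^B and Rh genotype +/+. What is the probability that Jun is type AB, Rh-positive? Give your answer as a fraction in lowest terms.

1/4

Jun's father's ABO genotype from I^B i × I^A i: 1/4 I^A I^B, 1/4 I^A i, 1/4 I^B i, 1/4 i i.
Crossing each possibility with the mother I^B I^B and summing P(type AB): 1/4·1/2 + 1/4·1/2 + 1/4·0 + 1/4·0 = 1/4.
Similarly for Rh via the father's Rh distribution: P(Rh+) = 1.
Independent loci: 1/4 × 1 = 1/4.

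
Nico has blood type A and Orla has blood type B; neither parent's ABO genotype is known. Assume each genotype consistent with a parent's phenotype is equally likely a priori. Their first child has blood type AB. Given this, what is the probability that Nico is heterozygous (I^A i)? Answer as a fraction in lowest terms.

Possible genotypes: Nico ∈ {I^A I^A, I^A i}; Orla ∈ {I^B I^B, I^B i}.
Weight each parental genotype pair by prior × P(type-AB child):
  I^A I^A × I^B I^B: posterior weight 4/9.
  I^A I^A × I^B i: posterior weight 2/9.
  I^A i × I^B I^B: posterior weight 2/9.
  I^A i × I^B i: posterior weight 1/9.
Sum the posterior weight over pairs where Nico is I^A i: 1/3.

1/3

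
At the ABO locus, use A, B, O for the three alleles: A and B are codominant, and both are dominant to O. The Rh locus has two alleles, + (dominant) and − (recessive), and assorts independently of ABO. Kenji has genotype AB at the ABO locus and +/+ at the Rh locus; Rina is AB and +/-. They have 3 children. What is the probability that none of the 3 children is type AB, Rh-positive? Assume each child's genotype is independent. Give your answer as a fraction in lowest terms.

1/8

ABO cross AB × AB → 1/4 A, 1/4 B, 1/2 AB.
Rh cross +/+ × +/- → 1 Rh+; so P(type AB, Rh-positive) = 1/2 × 1 = 1/2 per child.
P(not type AB, Rh-positive) = 1/2 for one child; (1/2)^3 = 1/8.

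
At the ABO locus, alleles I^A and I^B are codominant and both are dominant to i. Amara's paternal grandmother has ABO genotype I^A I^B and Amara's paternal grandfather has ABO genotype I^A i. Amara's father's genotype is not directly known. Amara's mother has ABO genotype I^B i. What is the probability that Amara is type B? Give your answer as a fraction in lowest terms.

3/8

Amara's father's ABO genotype from I^A I^B × I^A i: 1/4 I^A I^A, 1/4 I^A I^B, 1/4 I^A i, 1/4 I^B i.
Crossing each possibility with the mother I^B i and summing P(type B): 1/4·0 + 1/4·1/2 + 1/4·1/4 + 1/4·3/4 = 3/8.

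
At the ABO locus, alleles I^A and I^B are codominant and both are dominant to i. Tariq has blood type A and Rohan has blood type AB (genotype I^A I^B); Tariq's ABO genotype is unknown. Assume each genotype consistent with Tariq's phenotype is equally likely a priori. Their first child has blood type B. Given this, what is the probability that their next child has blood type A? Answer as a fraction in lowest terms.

1/2

Possible genotypes: Tariq ∈ {I^A I^A, I^A i}; Rohan ∈ {I^A I^B}.
Weight each parental genotype pair by prior × P(type-B child):
  I^A i × I^A I^B: posterior weight 1; P(next child type A) = 1/2.
Weighted sum = 1/2.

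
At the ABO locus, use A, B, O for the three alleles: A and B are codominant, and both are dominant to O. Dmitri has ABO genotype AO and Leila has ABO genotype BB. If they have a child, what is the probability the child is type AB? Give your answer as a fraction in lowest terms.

1/2

ABO cross AO × BB → offspring phenotypes: 1/2 B, 1/2 AB.
So P(type AB) = 1/2.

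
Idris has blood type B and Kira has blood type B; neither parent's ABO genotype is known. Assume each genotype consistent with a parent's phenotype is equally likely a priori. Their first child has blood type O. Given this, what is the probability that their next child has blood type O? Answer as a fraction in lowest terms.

1/4

Possible genotypes: Idris ∈ {I^B I^B, I^B i}; Kira ∈ {I^B I^B, I^B i}.
Weight each parental genotype pair by prior × P(type-O child):
  I^B i × I^B i: posterior weight 1; P(next child type O) = 1/4.
Weighted sum = 1/4.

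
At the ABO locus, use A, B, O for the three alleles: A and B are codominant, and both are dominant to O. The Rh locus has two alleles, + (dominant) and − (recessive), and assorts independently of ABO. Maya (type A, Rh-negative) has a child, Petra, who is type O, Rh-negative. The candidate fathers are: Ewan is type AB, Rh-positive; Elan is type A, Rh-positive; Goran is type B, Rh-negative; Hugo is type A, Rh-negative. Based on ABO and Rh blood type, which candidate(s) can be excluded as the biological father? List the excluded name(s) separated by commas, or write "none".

Ewan

A candidate is excluded only if no genotype consistent with his phenotype could produce a type O, Rh-negative child with a type A, Rh-negative mother.
Ewan (type AB, Rh+): no genotype consistent with that phenotype can produce a type-O Rh- child with a type-A mother.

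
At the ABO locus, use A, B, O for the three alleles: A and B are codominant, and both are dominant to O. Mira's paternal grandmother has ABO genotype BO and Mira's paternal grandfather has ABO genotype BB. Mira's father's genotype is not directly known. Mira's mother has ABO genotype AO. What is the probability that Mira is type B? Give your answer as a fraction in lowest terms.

Mira's father's ABO genotype from BO × BB: 1/2 BB, 1/2 BO.
Crossing each possibility with the mother AO and summing P(type B): 1/2·1/2 + 1/2·1/4 = 3/8.

3/8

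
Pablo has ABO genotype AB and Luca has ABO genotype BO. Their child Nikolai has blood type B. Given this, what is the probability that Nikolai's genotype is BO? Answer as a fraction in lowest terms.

1/2

Cross AB × BO → 1/4 AB, 1/4 AO, 1/4 BB, 1/4 BO.
Type-B genotypes among offspring: BB (1/4), BO (1/4); total 1/2.
P(BO | type B) = (1/4) / (1/2) = 1/2.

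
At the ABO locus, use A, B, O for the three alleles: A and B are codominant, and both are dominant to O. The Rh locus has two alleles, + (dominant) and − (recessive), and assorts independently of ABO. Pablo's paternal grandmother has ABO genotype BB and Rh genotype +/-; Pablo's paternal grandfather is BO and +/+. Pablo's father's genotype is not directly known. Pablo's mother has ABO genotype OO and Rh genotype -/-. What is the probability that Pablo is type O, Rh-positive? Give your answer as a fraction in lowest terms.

3/16

Pablo's father's ABO genotype from BB × BO: 1/2 BB, 1/2 BO.
Crossing each possibility with the mother OO and summing P(type O): 1/2·0 + 1/2·1/2 = 1/4.
Similarly for Rh via the father's Rh distribution: P(Rh+) = 3/4.
Independent loci: 1/4 × 3/4 = 3/16.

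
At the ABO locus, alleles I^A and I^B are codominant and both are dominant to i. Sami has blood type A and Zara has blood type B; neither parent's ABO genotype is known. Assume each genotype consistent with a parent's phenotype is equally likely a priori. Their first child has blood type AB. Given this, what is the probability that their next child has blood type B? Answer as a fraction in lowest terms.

Possible genotypes: Sami ∈ {I^A I^A, I^A i}; Zara ∈ {I^B I^B, I^B i}.
Weight each parental genotype pair by prior × P(type-AB child):
  I^A I^A × I^B I^B: posterior weight 4/9; P(next child type B) = 0.
  I^A I^A × I^B i: posterior weight 2/9; P(next child type B) = 0.
  I^A i × I^B I^B: posterior weight 2/9; P(next child type B) = 1/2.
  I^A i × I^B i: posterior weight 1/9; P(next child type B) = 1/4.
Weighted sum = 5/36.

5/36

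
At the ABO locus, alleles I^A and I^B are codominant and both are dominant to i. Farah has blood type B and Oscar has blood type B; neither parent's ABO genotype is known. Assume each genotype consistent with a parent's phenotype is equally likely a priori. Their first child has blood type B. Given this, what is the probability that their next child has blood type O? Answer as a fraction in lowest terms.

1/20

Possible genotypes: Farah ∈ {I^B I^B, I^B i}; Oscar ∈ {I^B I^B, I^B i}.
Weight each parental genotype pair by prior × P(type-B child):
  I^B I^B × I^B I^B: posterior weight 4/15; P(next child type O) = 0.
  I^B I^B × I^B i: posterior weight 4/15; P(next child type O) = 0.
  I^B i × I^B I^B: posterior weight 4/15; P(next child type O) = 0.
  I^B i × I^B i: posterior weight 1/5; P(next child type O) = 1/4.
Weighted sum = 1/20.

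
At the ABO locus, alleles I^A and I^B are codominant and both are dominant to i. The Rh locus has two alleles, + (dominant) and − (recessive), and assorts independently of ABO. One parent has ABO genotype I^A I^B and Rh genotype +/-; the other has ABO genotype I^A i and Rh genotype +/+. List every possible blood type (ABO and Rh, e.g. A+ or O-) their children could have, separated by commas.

Gametes from I^A I^B × I^A i give offspring ABO genotypes I^A I^A, I^A I^B, I^A i, I^B i, i.e. phenotypes A, B, AB.
Rh cross +/- × +/+ → phenotypes Rh+.
Combining independently: A+, B+, AB+.

A+, B+, AB+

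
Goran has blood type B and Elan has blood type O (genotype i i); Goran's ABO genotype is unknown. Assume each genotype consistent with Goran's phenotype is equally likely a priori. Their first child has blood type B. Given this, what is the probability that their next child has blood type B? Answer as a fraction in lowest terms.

5/6

Possible genotypes: Goran ∈ {I^B I^B, I^B i}; Elan ∈ {i i}.
Weight each parental genotype pair by prior × P(type-B child):
  I^B I^B × i i: posterior weight 2/3; P(next child type B) = 1.
  I^B i × i i: posterior weight 1/3; P(next child type B) = 1/2.
Weighted sum = 5/6.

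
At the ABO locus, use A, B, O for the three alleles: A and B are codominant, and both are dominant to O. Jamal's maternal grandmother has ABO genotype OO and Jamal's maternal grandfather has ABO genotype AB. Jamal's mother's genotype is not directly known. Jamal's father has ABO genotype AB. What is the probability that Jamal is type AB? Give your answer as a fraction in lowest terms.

Jamal's mother's ABO genotype from OO × AB: 1/2 AO, 1/2 BO.
Crossing each possibility with the father AB and summing P(type AB): 1/2·1/4 + 1/2·1/4 = 1/4.

1/4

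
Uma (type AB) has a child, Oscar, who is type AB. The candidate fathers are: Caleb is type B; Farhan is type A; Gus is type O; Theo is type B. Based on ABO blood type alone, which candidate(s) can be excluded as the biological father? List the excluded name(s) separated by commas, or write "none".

Gus

A candidate is excluded only if no genotype consistent with his phenotype could produce a type AB child with a type AB mother.
Gus (type O): no genotype consistent with that phenotype can produce a type-AB child with a type-AB mother.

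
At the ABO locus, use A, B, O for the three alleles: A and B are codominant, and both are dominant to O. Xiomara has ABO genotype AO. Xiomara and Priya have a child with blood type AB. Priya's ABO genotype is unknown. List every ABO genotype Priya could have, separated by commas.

For each candidate genotype of Priya, check whether crossing it with AO can produce every observed child phenotype.
  AA → possible child types {A} ✗
  AB → possible child types {A, B, AB} ✓
  AO → possible child types {O, A} ✗
  BB → possible child types {B, AB} ✓
  BO → possible child types {O, A, B, AB} ✓
  OO → possible child types {O, A} ✗

AB, BB, BO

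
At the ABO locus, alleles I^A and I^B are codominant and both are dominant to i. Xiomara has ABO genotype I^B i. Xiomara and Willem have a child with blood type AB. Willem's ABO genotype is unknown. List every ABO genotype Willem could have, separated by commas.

I^A I^A, I^A I^B, I^A i

For each candidate genotype of Willem, check whether crossing it with I^B i can produce every observed child phenotype.
  I^A I^A → possible child types {A, AB} ✓
  I^A I^B → possible child types {A, B, AB} ✓
  I^A i → possible child types {O, A, B, AB} ✓
  I^B I^B → possible child types {B} ✗
  I^B i → possible child types {O, B} ✗
  i i → possible child types {O, B} ✗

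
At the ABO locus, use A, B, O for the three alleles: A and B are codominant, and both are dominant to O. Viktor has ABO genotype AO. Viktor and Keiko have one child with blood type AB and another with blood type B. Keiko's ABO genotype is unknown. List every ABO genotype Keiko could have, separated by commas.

For each candidate genotype of Keiko, check whether crossing it with AO can produce every observed child phenotype.
  AA → possible child types {A} ✗
  AB → possible child types {A, B, AB} ✓
  AO → possible child types {O, A} ✗
  BB → possible child types {B, AB} ✓
  BO → possible child types {O, A, B, AB} ✓
  OO → possible child types {O, A} ✗

AB, BB, BO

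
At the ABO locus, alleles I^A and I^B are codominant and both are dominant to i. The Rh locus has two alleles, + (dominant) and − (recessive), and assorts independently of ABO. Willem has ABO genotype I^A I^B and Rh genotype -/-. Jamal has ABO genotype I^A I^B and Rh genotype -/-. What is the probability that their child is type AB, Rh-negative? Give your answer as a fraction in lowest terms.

ABO cross I^A I^B × I^A I^B → offspring phenotypes: 1/4 A, 1/4 B, 1/2 AB.
Rh cross -/- × -/- → 1 Rh-.
Independent loci: P(type AB, Rh-negative) = 1/2 × 1 = 1/2.

1/2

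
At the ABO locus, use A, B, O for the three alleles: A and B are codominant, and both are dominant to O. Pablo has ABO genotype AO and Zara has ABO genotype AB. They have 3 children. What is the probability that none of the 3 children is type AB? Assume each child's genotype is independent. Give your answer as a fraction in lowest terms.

27/64

ABO cross AO × AB → 1/2 A, 1/4 B, 1/4 AB.
So P(type AB) = 1/4 per child.
P(not type AB) = 3/4 for one child; (3/4)^3 = 27/64.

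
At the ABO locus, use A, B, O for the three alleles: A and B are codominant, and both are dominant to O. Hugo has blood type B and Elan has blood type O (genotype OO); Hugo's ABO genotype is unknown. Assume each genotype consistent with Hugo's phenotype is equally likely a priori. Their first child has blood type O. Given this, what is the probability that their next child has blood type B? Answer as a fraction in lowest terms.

1/2

Possible genotypes: Hugo ∈ {BB, BO}; Elan ∈ {OO}.
Weight each parental genotype pair by prior × P(type-O child):
  BO × OO: posterior weight 1; P(next child type B) = 1/2.
Weighted sum = 1/2.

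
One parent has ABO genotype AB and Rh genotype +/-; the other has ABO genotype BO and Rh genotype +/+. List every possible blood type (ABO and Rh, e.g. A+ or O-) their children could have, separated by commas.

A+, B+, AB+

Gametes from AB × BO give offspring ABO genotypes AB, AO, BB, BO, i.e. phenotypes A, B, AB.
Rh cross +/- × +/+ → phenotypes Rh+.
Combining independently: A+, B+, AB+.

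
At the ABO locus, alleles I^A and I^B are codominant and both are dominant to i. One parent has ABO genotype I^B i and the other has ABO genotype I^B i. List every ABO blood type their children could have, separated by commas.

O, B

Gametes from I^B i × I^B i give offspring ABO genotypes I^B I^B, I^B i, i i, i.e. phenotypes O, B.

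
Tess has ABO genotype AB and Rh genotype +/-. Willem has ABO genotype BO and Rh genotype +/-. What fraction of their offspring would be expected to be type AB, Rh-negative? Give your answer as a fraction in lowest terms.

ABO cross AB × BO → offspring phenotypes: 1/4 A, 1/2 B, 1/4 AB.
Rh cross +/- × +/- → 3/4 Rh+, 1/4 Rh-.
Independent loci: P(type AB, Rh-negative) = 1/4 × 1/4 = 1/16.

1/16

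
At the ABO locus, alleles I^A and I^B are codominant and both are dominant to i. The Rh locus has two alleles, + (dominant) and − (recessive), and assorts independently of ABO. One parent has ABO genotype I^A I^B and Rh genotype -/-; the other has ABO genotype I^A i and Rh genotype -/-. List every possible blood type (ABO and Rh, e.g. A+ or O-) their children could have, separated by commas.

Gametes from I^A I^B × I^A i give offspring ABO genotypes I^A I^A, I^A I^B, I^A i, I^B i, i.e. phenotypes A, B, AB.
Rh cross -/- × -/- → phenotypes Rh-.
Combining independently: A-, B-, AB-.

A-, B-, AB-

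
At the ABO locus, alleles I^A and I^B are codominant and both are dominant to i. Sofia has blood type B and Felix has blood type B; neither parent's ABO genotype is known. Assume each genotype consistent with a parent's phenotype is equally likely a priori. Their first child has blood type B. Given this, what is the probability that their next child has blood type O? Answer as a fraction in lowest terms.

Possible genotypes: Sofia ∈ {I^B I^B, I^B i}; Felix ∈ {I^B I^B, I^B i}.
Weight each parental genotype pair by prior × P(type-B child):
  I^B I^B × I^B I^B: posterior weight 4/15; P(next child type O) = 0.
  I^B I^B × I^B i: posterior weight 4/15; P(next child type O) = 0.
  I^B i × I^B I^B: posterior weight 4/15; P(next child type O) = 0.
  I^B i × I^B i: posterior weight 1/5; P(next child type O) = 1/4.
Weighted sum = 1/20.

1/20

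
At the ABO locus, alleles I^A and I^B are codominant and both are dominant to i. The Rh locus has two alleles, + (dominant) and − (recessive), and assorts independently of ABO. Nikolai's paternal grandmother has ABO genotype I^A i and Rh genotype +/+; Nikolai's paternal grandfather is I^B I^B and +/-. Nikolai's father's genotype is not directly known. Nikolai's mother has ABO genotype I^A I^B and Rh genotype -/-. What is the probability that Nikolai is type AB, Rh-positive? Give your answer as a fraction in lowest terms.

9/32

Nikolai's father's ABO genotype from I^A i × I^B I^B: 1/2 I^A I^B, 1/2 I^B i.
Crossing each possibility with the mother I^A I^B and summing P(type AB): 1/2·1/2 + 1/2·1/4 = 3/8.
Similarly for Rh via the father's Rh distribution: P(Rh+) = 3/4.
Independent loci: 3/8 × 3/4 = 9/32.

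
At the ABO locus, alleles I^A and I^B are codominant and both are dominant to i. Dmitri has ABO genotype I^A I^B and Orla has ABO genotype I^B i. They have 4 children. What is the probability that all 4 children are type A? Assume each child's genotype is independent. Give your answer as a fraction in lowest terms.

ABO cross I^A I^B × I^B i → 1/4 A, 1/2 B, 1/4 AB.
So P(type A) = 1/4 per child.
All 4 independent: (1/4)^4 = 1/256.

1/256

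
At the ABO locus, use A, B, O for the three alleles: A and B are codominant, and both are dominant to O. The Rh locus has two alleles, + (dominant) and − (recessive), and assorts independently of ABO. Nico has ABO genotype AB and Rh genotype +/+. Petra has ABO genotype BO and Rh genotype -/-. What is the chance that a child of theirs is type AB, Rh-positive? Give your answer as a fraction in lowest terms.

ABO cross AB × BO → offspring phenotypes: 1/4 A, 1/2 B, 1/4 AB.
Rh cross +/+ × -/- → 1 Rh+.
Independent loci: P(type AB, Rh-positive) = 1/4 × 1 = 1/4.

1/4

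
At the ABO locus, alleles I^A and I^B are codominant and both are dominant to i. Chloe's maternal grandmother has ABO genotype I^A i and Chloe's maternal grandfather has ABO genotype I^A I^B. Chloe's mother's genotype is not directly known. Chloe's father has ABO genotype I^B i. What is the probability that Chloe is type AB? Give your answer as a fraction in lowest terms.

1/4

Chloe's mother's ABO genotype from I^A i × I^A I^B: 1/4 I^A I^A, 1/4 I^A I^B, 1/4 I^A i, 1/4 I^B i.
Crossing each possibility with the father I^B i and summing P(type AB): 1/4·1/2 + 1/4·1/4 + 1/4·1/4 + 1/4·0 = 1/4.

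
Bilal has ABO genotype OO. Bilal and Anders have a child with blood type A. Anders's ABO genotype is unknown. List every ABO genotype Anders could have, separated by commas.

AA, AB, AO

For each candidate genotype of Anders, check whether crossing it with OO can produce every observed child phenotype.
  AA → possible child types {A} ✓
  AB → possible child types {A, B} ✓
  AO → possible child types {O, A} ✓
  BB → possible child types {B} ✗
  BO → possible child types {O, B} ✗
  OO → possible child types {O} ✗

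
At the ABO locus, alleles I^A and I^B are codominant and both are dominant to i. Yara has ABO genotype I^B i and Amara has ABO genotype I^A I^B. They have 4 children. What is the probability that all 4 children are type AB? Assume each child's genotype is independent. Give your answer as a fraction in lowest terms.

1/256

ABO cross I^B i × I^A I^B → 1/4 A, 1/2 B, 1/4 AB.
So P(type AB) = 1/4 per child.
All 4 independent: (1/4)^4 = 1/256.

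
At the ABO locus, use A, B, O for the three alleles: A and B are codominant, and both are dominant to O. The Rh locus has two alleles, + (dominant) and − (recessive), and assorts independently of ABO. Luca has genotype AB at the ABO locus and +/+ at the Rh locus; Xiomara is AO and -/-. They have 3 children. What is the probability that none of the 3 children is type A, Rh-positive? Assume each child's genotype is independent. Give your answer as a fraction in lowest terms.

ABO cross AB × AO → 1/2 A, 1/4 B, 1/4 AB.
Rh cross +/+ × -/- → 1 Rh+; so P(type A, Rh-positive) = 1/2 × 1 = 1/2 per child.
P(not type A, Rh-positive) = 1/2 for one child; (1/2)^3 = 1/8.

1/8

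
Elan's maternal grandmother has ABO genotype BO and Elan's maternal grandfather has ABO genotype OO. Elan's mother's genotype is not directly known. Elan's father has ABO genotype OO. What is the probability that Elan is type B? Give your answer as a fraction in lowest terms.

Elan's mother's ABO genotype from BO × OO: 1/2 BO, 1/2 OO.
Crossing each possibility with the father OO and summing P(type B): 1/2·1/2 + 1/2·0 = 1/4.

1/4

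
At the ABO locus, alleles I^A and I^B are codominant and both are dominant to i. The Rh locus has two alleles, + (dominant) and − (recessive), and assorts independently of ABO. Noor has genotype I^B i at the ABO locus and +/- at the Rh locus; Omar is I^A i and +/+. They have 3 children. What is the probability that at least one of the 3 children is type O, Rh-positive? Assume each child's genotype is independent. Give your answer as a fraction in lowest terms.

ABO cross I^B i × I^A i → 1/4 O, 1/4 A, 1/4 B, 1/4 AB.
Rh cross +/- × +/+ → 1 Rh+; so P(type O, Rh-positive) = 1/4 × 1 = 1/4 per child.
P(none) = (3/4)^3 = 27/64; P(at least one) = 1 − 27/64 = 37/64.

37/64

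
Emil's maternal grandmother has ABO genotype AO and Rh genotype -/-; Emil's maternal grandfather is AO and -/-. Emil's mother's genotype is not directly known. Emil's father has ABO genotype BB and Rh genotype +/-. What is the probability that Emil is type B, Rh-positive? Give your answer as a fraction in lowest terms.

Emil's mother's ABO genotype from AO × AO: 1/4 AA, 1/2 AO, 1/4 OO.
Crossing each possibility with the father BB and summing P(type B): 1/4·0 + 1/2·1/2 + 1/4·1 = 1/2.
Similarly for Rh via the mother's Rh distribution: P(Rh+) = 1/2.
Independent loci: 1/2 × 1/2 = 1/4.

1/4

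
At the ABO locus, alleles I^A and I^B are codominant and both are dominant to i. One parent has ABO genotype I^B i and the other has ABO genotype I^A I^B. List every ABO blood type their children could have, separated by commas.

Gametes from I^B i × I^A I^B give offspring ABO genotypes I^A I^B, I^A i, I^B I^B, I^B i, i.e. phenotypes A, B, AB.

A, B, AB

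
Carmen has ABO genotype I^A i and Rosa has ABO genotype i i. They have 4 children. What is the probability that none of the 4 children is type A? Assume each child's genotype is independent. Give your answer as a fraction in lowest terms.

1/16

ABO cross I^A i × i i → 1/2 O, 1/2 A.
So P(type A) = 1/2 per child.
P(not type A) = 1/2 for one child; (1/2)^4 = 1/16.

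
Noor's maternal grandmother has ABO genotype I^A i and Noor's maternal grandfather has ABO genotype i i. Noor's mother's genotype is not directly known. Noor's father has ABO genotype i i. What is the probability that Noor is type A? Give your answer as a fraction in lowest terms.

Noor's mother's ABO genotype from I^A i × i i: 1/2 I^A i, 1/2 i i.
Crossing each possibility with the father i i and summing P(type A): 1/2·1/2 + 1/2·0 = 1/4.

1/4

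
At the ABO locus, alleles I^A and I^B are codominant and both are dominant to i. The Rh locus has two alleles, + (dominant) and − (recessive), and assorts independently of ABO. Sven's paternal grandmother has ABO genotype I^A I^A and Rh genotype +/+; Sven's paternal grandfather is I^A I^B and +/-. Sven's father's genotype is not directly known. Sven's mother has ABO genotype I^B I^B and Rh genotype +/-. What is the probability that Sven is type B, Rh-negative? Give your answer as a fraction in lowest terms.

Sven's father's ABO genotype from I^A I^A × I^A I^B: 1/2 I^A I^A, 1/2 I^A I^B.
Crossing each possibility with the mother I^B I^B and summing P(type B): 1/2·0 + 1/2·1/2 = 1/4.
Similarly for Rh via the father's Rh distribution: P(Rh-) = 1/8.
Independent loci: 1/4 × 1/8 = 1/32.

1/32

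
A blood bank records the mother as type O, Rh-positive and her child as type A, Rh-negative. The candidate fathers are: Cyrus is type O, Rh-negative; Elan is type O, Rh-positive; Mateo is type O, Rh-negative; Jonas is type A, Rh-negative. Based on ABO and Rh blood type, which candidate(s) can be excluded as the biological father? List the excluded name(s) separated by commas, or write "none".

A candidate is excluded only if no genotype consistent with his phenotype could produce a type A, Rh-negative child with a type O, Rh-positive mother.
Cyrus (type O, Rh-): no genotype consistent with that phenotype can produce a type-A Rh- child with a type-O mother.
Elan (type O, Rh+): no genotype consistent with that phenotype can produce a type-A Rh- child with a type-O mother.
Mateo (type O, Rh-): no genotype consistent with that phenotype can produce a type-A Rh- child with a type-O mother.

Cyrus, Elan, Mateo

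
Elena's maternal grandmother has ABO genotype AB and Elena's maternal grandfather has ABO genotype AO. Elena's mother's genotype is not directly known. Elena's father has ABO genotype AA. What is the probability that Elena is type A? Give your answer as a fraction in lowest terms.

Elena's mother's ABO genotype from AB × AO: 1/4 AA, 1/4 AB, 1/4 AO, 1/4 BO.
Crossing each possibility with the father AA and summing P(type A): 1/4·1 + 1/4·1/2 + 1/4·1 + 1/4·1/2 = 3/4.

3/4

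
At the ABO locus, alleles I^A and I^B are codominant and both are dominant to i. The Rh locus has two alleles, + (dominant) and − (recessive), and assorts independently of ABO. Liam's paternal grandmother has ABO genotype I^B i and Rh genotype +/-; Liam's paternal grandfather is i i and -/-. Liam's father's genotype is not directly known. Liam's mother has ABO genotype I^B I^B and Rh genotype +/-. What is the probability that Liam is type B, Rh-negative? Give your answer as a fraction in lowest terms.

Liam's father's ABO genotype from I^B i × i i: 1/2 I^B i, 1/2 i i.
Crossing each possibility with the mother I^B I^B and summing P(type B): 1/2·1 + 1/2·1 = 1.
Similarly for Rh via the father's Rh distribution: P(Rh-) = 3/8.
Independent loci: 1 × 3/8 = 3/8.

3/8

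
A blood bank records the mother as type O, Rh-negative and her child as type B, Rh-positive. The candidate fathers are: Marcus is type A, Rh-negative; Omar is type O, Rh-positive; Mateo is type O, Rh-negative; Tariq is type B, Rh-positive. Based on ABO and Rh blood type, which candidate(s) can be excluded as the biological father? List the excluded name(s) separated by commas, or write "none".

Marcus, Omar, Mateo

A candidate is excluded only if no genotype consistent with his phenotype could produce a type B, Rh-positive child with a type O, Rh-negative mother.
Marcus (type A, Rh-): no genotype consistent with that phenotype can produce a type-B Rh+ child with a type-O mother.
Omar (type O, Rh+): no genotype consistent with that phenotype can produce a type-B Rh+ child with a type-O mother.
Mateo (type O, Rh-): no genotype consistent with that phenotype can produce a type-B Rh+ child with a type-O mother.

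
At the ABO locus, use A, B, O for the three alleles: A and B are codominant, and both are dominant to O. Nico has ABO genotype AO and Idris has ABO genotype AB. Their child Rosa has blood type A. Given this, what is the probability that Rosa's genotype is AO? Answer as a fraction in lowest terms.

1/2

Cross AO × AB → 1/4 AA, 1/4 AB, 1/4 AO, 1/4 BO.
Type-A genotypes among offspring: AA (1/4), AO (1/4); total 1/2.
P(AO | type A) = (1/4) / (1/2) = 1/2.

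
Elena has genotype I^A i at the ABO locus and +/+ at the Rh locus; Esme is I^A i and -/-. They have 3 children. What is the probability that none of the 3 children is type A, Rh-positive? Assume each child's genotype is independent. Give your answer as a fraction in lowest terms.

ABO cross I^A i × I^A i → 1/4 O, 3/4 A.
Rh cross +/+ × -/- → 1 Rh+; so P(type A, Rh-positive) = 3/4 × 1 = 3/4 per child.
P(not type A, Rh-positive) = 1/4 for one child; (1/4)^3 = 1/64.

1/64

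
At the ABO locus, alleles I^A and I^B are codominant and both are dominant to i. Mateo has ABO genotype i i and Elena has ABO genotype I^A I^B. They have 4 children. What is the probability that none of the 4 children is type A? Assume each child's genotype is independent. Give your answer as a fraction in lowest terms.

1/16

ABO cross i i × I^A I^B → 1/2 A, 1/2 B.
So P(type A) = 1/2 per child.
P(not type A) = 1/2 for one child; (1/2)^4 = 1/16.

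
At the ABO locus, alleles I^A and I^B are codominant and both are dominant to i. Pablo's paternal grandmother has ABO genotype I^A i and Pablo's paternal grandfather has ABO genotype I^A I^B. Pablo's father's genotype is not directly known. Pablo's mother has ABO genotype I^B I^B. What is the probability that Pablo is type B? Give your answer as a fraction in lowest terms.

1/2

Pablo's father's ABO genotype from I^A i × I^A I^B: 1/4 I^A I^A, 1/4 I^A I^B, 1/4 I^A i, 1/4 I^B i.
Crossing each possibility with the mother I^B I^B and summing P(type B): 1/4·0 + 1/4·1/2 + 1/4·1/2 + 1/4·1 = 1/2.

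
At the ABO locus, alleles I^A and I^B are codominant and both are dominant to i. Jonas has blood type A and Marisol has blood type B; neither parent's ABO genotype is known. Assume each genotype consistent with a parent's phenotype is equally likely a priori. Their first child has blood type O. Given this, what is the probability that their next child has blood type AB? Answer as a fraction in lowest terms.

1/4

Possible genotypes: Jonas ∈ {I^A I^A, I^A i}; Marisol ∈ {I^B I^B, I^B i}.
Weight each parental genotype pair by prior × P(type-O child):
  I^A i × I^B i: posterior weight 1; P(next child type AB) = 1/4.
Weighted sum = 1/4.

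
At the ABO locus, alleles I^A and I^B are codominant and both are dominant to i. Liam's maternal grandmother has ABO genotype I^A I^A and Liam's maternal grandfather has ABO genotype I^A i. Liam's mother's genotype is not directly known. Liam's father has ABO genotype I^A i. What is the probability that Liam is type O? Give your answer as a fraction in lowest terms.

Liam's mother's ABO genotype from I^A I^A × I^A i: 1/2 I^A I^A, 1/2 I^A i.
Crossing each possibility with the father I^A i and summing P(type O): 1/2·0 + 1/2·1/4 = 1/8.

1/8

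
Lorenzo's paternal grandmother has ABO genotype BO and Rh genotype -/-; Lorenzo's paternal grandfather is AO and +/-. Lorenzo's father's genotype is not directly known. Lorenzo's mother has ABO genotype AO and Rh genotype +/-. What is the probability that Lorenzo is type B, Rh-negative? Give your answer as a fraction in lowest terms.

3/64

Lorenzo's father's ABO genotype from BO × AO: 1/4 AB, 1/4 AO, 1/4 BO, 1/4 OO.
Crossing each possibility with the mother AO and summing P(type B): 1/4·1/4 + 1/4·0 + 1/4·1/4 + 1/4·0 = 1/8.
Similarly for Rh via the father's Rh distribution: P(Rh-) = 3/8.
Independent loci: 1/8 × 3/8 = 3/64.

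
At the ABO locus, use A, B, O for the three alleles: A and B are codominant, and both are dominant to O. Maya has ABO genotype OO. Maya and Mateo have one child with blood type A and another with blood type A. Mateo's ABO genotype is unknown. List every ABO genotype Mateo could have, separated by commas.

AA, AB, AO

For each candidate genotype of Mateo, check whether crossing it with OO can produce every observed child phenotype.
  AA → possible child types {A} ✓
  AB → possible child types {A, B} ✓
  AO → possible child types {O, A} ✓
  BB → possible child types {B} ✗
  BO → possible child types {O, B} ✗
  OO → possible child types {O} ✗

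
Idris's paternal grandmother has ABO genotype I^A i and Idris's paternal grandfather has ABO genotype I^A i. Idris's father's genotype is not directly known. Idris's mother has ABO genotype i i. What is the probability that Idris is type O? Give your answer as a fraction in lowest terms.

1/2

Idris's father's ABO genotype from I^A i × I^A i: 1/4 I^A I^A, 1/2 I^A i, 1/4 i i.
Crossing each possibility with the mother i i and summing P(type O): 1/4·0 + 1/2·1/2 + 1/4·1 = 1/2.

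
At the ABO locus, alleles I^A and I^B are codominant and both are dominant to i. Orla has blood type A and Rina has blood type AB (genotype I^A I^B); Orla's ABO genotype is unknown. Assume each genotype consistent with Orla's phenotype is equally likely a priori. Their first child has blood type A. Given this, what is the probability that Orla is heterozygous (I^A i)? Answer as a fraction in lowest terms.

Possible genotypes: Orla ∈ {I^A I^A, I^A i}; Rina ∈ {I^A I^B}.
Weight each parental genotype pair by prior × P(type-A child):
  I^A I^A × I^A I^B: posterior weight 1/2.
  I^A i × I^A I^B: posterior weight 1/2.
Sum the posterior weight over pairs where Orla is I^A i: 1/2.

1/2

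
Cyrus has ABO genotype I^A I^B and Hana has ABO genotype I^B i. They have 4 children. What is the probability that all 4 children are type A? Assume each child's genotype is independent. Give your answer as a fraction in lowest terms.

ABO cross I^A I^B × I^B i → 1/4 A, 1/2 B, 1/4 AB.
So P(type A) = 1/4 per child.
All 4 independent: (1/4)^4 = 1/256.

1/256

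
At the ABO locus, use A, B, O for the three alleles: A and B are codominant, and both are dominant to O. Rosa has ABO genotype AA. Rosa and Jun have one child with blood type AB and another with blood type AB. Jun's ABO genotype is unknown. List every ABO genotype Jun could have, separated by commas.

For each candidate genotype of Jun, check whether crossing it with AA can produce every observed child phenotype.
  AA → possible child types {A} ✗
  AB → possible child types {A, AB} ✓
  AO → possible child types {A} ✗
  BB → possible child types {AB} ✓
  BO → possible child types {A, AB} ✓
  OO → possible child types {A} ✗

AB, BB, BO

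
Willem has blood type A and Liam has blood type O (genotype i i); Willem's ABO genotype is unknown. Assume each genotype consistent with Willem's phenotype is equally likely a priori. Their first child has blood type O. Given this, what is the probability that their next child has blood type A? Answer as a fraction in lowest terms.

Possible genotypes: Willem ∈ {I^A I^A, I^A i}; Liam ∈ {i i}.
Weight each parental genotype pair by prior × P(type-O child):
  I^A i × i i: posterior weight 1; P(next child type A) = 1/2.
Weighted sum = 1/2.

1/2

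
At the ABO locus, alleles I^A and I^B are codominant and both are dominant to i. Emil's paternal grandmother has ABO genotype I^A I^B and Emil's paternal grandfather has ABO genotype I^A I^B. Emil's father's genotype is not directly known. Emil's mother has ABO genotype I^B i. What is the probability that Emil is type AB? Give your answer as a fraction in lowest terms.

Emil's father's ABO genotype from I^A I^B × I^A I^B: 1/4 I^A I^A, 1/2 I^A I^B, 1/4 I^B I^B.
Crossing each possibility with the mother I^B i and summing P(type AB): 1/4·1/2 + 1/2·1/4 + 1/4·0 = 1/4.

1/4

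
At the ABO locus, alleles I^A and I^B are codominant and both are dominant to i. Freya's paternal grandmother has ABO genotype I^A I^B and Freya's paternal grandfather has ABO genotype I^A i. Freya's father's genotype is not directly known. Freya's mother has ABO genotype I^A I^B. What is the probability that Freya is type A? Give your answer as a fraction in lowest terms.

Freya's father's ABO genotype from I^A I^B × I^A i: 1/4 I^A I^A, 1/4 I^A I^B, 1/4 I^A i, 1/4 I^B i.
Crossing each possibility with the mother I^A I^B and summing P(type A): 1/4·1/2 + 1/4·1/4 + 1/4·1/2 + 1/4·1/4 = 3/8.

3/8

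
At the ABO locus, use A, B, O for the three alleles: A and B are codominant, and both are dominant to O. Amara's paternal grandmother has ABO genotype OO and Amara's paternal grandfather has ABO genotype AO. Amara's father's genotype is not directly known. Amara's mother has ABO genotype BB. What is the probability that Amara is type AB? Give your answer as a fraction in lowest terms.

Amara's father's ABO genotype from OO × AO: 1/2 AO, 1/2 OO.
Crossing each possibility with the mother BB and summing P(type AB): 1/2·1/2 + 1/2·0 = 1/4.

1/4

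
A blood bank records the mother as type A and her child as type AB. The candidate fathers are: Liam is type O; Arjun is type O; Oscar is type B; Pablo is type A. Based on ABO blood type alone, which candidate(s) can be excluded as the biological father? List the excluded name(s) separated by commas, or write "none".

Liam, Arjun, Pablo

A candidate is excluded only if no genotype consistent with his phenotype could produce a type AB child with a type A mother.
Liam (type O): no genotype consistent with that phenotype can produce a type-AB child with a type-A mother.
Arjun (type O): no genotype consistent with that phenotype can produce a type-AB child with a type-A mother.
Pablo (type A): no genotype consistent with that phenotype can produce a type-AB child with a type-A mother.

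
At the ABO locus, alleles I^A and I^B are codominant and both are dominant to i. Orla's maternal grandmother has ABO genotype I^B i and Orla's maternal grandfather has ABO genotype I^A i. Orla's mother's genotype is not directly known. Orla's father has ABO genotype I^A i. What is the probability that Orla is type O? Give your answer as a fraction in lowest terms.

1/4

Orla's mother's ABO genotype from I^B i × I^A i: 1/4 I^A I^B, 1/4 I^A i, 1/4 I^B i, 1/4 i i.
Crossing each possibility with the father I^A i and summing P(type O): 1/4·0 + 1/4·1/4 + 1/4·1/4 + 1/4·1/2 = 1/4.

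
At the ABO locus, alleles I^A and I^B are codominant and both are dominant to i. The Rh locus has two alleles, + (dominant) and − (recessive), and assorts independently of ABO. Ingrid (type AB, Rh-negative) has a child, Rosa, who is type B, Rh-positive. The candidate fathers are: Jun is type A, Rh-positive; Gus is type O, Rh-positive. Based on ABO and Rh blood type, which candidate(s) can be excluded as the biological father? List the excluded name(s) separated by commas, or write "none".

none

A candidate is excluded only if no genotype consistent with his phenotype could produce a type B, Rh-positive child with a type AB, Rh-negative mother.
Every candidate has at least one consistent genotype combination, so none can be excluded.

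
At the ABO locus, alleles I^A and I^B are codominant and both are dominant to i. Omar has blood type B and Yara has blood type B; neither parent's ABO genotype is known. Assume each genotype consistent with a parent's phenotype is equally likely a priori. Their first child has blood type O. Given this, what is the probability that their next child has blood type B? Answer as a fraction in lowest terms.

3/4

Possible genotypes: Omar ∈ {I^B I^B, I^B i}; Yara ∈ {I^B I^B, I^B i}.
Weight each parental genotype pair by prior × P(type-O child):
  I^B i × I^B i: posterior weight 1; P(next child type B) = 3/4.
Weighted sum = 3/4.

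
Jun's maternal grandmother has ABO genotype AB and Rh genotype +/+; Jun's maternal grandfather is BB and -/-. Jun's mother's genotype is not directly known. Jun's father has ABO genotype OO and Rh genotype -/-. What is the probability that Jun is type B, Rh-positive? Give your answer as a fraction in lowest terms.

3/8

Jun's mother's ABO genotype from AB × BB: 1/2 AB, 1/2 BB.
Crossing each possibility with the father OO and summing P(type B): 1/2·1/2 + 1/2·1 = 3/4.
Similarly for Rh via the mother's Rh distribution: P(Rh+) = 1/2.
Independent loci: 3/4 × 1/2 = 3/8.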